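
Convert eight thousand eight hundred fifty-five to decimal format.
Convert eight thousand eight hundred fifty-five (English words) → 8×1000 + 8×100 + 55 = 8855 (decimal)
8855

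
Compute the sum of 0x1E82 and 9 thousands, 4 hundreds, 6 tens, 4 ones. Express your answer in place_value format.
Convert 0x1E82 (hexadecimal) → 1×4096 + 14×256 + 8×16 + 2 = 7810 (decimal)
Convert 9 thousands, 4 hundreds, 6 tens, 4 ones (place-value notation) → 9×1000 + 4×100 + 6×10 + 4 = 9464 (decimal)
Compute 7810 + 9464 = 17274
Convert 17274 (decimal) → 17274 = 17×1000 + 2×100 + 7×10 + 4 → 17 thousands, 2 hundreds, 7 tens, 4 ones (place-value notation)
17 thousands, 2 hundreds, 7 tens, 4 ones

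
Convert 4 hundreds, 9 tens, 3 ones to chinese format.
Convert 4 hundreds, 9 tens, 3 ones (place-value notation) → 4×100 + 9×10 + 3 = 493 (decimal)
Convert 493 (decimal) → 493 = 4×100 + 9×10 + 3 → 四百九十三 (Chinese numeral)
四百九十三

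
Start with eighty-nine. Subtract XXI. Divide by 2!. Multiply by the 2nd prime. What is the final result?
Convert eighty-nine (English words) → 89 (decimal)
Start: 89
Convert XXI (Roman numeral) → 10 + 10 + 1 = 21 (decimal)
89 - 21 = 68
Convert 2! (factorial) → 2 (decimal)
68 ÷ 2 = 34
Convert the 2nd prime (prime index) → 3 (decimal)
34 × 3 = 102
102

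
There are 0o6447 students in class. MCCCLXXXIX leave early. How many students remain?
Convert 0o6447 (octal) → 6×512 + 4×64 + 4×8 + 7 = 3367 (decimal)
Convert MCCCLXXXIX (Roman numeral) → 1000 + 100 + 100 + 100 + 50 + 10 + 10 + 10 + 9 = 1389 (decimal)
Compute 3367 - 1389 = 1978
1978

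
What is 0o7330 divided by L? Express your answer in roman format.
Convert 0o7330 (octal) → 7×512 + 3×64 + 3×8 = 3800 (decimal)
Convert L (Roman numeral) → 50 (decimal)
Compute 3800 ÷ 50 = 76
Convert 76 (decimal) → 76 = 50 + 10 + 10 + 5 + 1 → LXXVI (Roman numeral)
LXXVI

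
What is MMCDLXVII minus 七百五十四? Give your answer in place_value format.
Convert MMCDLXVII (Roman numeral) → 1000 + 1000 + 400 + 50 + 10 + 5 + 1 + 1 = 2467 (decimal)
Convert 七百五十四 (Chinese numeral) → 7×100 + 5×10 + 4 = 754 (decimal)
Compute 2467 - 754 = 1713
Convert 1713 (decimal) → 1713 = 1×1000 + 7×100 + 1×10 + 3 → 1 thousand, 7 hundreds, 1 ten, 3 ones (place-value notation)
1 thousand, 7 hundreds, 1 ten, 3 ones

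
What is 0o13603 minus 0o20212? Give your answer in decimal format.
Convert 0o13603 (octal) → 1×4096 + 3×512 + 6×64 + 3 = 6019 (decimal)
Convert 0o20212 (octal) → 2×4096 + 2×64 + 1×8 + 2 = 8330 (decimal)
Compute 6019 - 8330 = -2311
-2311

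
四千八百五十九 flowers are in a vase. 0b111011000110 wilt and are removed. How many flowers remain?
Convert 四千八百五十九 (Chinese numeral) → 4×1000 + 8×100 + 5×10 + 9 = 4859 (decimal)
Convert 0b111011000110 (binary) → 2048 + 1024 + 512 + 128 + 64 + 4 + 2 = 3782 (decimal)
Compute 4859 - 3782 = 1077
1077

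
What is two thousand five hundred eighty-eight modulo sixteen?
Convert two thousand five hundred eighty-eight (English words) → 2×1000 + 5×100 + 88 = 2588 (decimal)
Convert sixteen (English words) → 16 (decimal)
Compute 2588 mod 16 = 12
12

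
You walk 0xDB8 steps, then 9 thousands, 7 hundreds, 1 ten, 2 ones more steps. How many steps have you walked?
Convert 0xDB8 (hexadecimal) → 13×256 + 11×16 + 8 = 3512 (decimal)
Convert 9 thousands, 7 hundreds, 1 ten, 2 ones (place-value notation) → 9×1000 + 7×100 + 1×10 + 2 = 9712 (decimal)
Compute 3512 + 9712 = 13224
13224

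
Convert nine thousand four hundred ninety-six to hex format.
Convert nine thousand four hundred ninety-six (English words) → 9×1000 + 4×100 + 96 = 9496 (decimal)
Convert 9496 (decimal) → 9496 = 2×4096 + 5×256 + 1×16 + 8 → 0x2518 (hexadecimal)
0x2518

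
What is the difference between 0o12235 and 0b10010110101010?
Convert 0o12235 (octal) → 1×4096 + 2×512 + 2×64 + 3×8 + 5 = 5277 (decimal)
Convert 0b10010110101010 (binary) → 8192 + 1024 + 256 + 128 + 32 + 8 + 2 = 9642 (decimal)
Difference: |5277 - 9642| = 4365
4365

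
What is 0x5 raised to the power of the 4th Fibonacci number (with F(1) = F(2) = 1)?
Convert 0x5 (hexadecimal) → 5 (decimal)
Convert the 4th Fibonacci number (with F(1) = F(2) = 1) (Fibonacci index) → 1, 1, 2, 3 → 3 (decimal)
Compute 5 ^ 3 = 125
125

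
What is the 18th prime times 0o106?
Convert the 18th prime (prime index) → 61 (decimal)
Convert 0o106 (octal) → 1×64 + 6 = 70 (decimal)
Compute 61 × 70 = 4270
4270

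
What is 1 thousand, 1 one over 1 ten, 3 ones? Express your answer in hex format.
Convert 1 thousand, 1 one (place-value notation) → 1×1000 + 1 = 1001 (decimal)
Convert 1 ten, 3 ones (place-value notation) → 1×10 + 3 = 13 (decimal)
Compute 1001 ÷ 13 = 77
Convert 77 (decimal) → 77 = 4×16 + 13 → 0x4D (hexadecimal)
0x4D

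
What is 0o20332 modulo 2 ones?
Convert 0o20332 (octal) → 2×4096 + 3×64 + 3×8 + 2 = 8410 (decimal)
Convert 2 ones (place-value notation) → 2 (decimal)
Compute 8410 mod 2 = 0
0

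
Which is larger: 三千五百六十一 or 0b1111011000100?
Convert 三千五百六十一 (Chinese numeral) → 3×1000 + 5×100 + 6×10 + 1 = 3561 (decimal)
Convert 0b1111011000100 (binary) → 4096 + 2048 + 1024 + 512 + 128 + 64 + 4 = 7876 (decimal)
Compare 3561 vs 7876: larger = 7876
7876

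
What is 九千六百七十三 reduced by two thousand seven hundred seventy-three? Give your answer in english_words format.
Convert 九千六百七十三 (Chinese numeral) → 9×1000 + 6×100 + 7×10 + 3 = 9673 (decimal)
Convert two thousand seven hundred seventy-three (English words) → 2×1000 + 7×100 + 73 = 2773 (decimal)
Compute 9673 - 2773 = 6900
Convert 6900 (decimal) → 6900 = 6×1000 + 9×100 → six thousand nine hundred (English words)
six thousand nine hundred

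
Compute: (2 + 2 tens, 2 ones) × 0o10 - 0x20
Convert 2 tens, 2 ones (place-value notation) → 2×10 + 2 = 22 (decimal)
Convert 0o10 (octal) → 1×8 = 8 (decimal)
Convert 0x20 (hexadecimal) → 2×16 = 32 (decimal)
Expression in decimal: (2 + 22) × 8 - 32
Parentheses first: 2 + 22 = 24
Multiply: 24 × 8 = 192
Subtract: 192 - 32 = 160
160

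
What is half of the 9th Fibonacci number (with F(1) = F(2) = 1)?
The 9th Fibonacci number (with F(1) = F(2) = 1): 1, 1, 2, 3, 5, 8, 13, 21, 34 → 34
Compute 34 ÷ 2 = 17
17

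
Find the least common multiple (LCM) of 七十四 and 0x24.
Convert 七十四 (Chinese numeral) → 7×10 + 4 = 74 (decimal)
Convert 0x24 (hexadecimal) → 2×16 + 4 = 36 (decimal)
Compute lcm(74, 36) = 1332
1332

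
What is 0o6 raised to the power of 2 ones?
Convert 0o6 (octal) → 6 (decimal)
Convert 2 ones (place-value notation) → 2 (decimal)
Compute 6 ^ 2 = 36
36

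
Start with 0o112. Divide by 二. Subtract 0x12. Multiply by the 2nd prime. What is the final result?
Convert 0o112 (octal) → 1×64 + 1×8 + 2 = 74 (decimal)
Start: 74
Convert 二 (Chinese numeral) → 2 (decimal)
74 ÷ 2 = 37
Convert 0x12 (hexadecimal) → 1×16 + 2 = 18 (decimal)
37 - 18 = 19
Convert the 2nd prime (prime index) → 3 (decimal)
19 × 3 = 57
57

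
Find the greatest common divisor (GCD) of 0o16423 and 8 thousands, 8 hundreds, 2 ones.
Convert 0o16423 (octal) → 1×4096 + 6×512 + 4×64 + 2×8 + 3 = 7443 (decimal)
Convert 8 thousands, 8 hundreds, 2 ones (place-value notation) → 8×1000 + 8×100 + 2 = 8802 (decimal)
Compute gcd(7443, 8802) = 9
9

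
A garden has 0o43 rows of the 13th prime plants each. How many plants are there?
Convert the 13th prime (prime index) → 41 (decimal)
Convert 0o43 (octal) → 4×8 + 3 = 35 (decimal)
Compute 41 × 35 = 1435
1435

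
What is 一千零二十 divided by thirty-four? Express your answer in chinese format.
Convert 一千零二十 (Chinese numeral) → 1×1000 + 2×10 = 1020 (decimal)
Convert thirty-four (English words) → 34 (decimal)
Compute 1020 ÷ 34 = 30
Convert 30 (decimal) → 30 = 3×10 → 三十 (Chinese numeral)
三十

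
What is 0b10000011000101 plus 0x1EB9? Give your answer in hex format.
Convert 0b10000011000101 (binary) → 8192 + 128 + 64 + 4 + 1 = 8389 (decimal)
Convert 0x1EB9 (hexadecimal) → 1×4096 + 14×256 + 11×16 + 9 = 7865 (decimal)
Compute 8389 + 7865 = 16254
Convert 16254 (decimal) → 16254 = 3×4096 + 15×256 + 7×16 + 14 → 0x3F7E (hexadecimal)
0x3F7E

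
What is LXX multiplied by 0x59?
Convert LXX (Roman numeral) → 50 + 10 + 10 = 70 (decimal)
Convert 0x59 (hexadecimal) → 5×16 + 9 = 89 (decimal)
Compute 70 × 89 = 6230
6230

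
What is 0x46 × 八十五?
Convert 0x46 (hexadecimal) → 4×16 + 6 = 70 (decimal)
Convert 八十五 (Chinese numeral) → 8×10 + 5 = 85 (decimal)
Compute 70 × 85 = 5950
5950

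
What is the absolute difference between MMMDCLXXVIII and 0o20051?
Convert MMMDCLXXVIII (Roman numeral) → 1000 + 1000 + 1000 + 500 + 100 + 50 + 10 + 10 + 5 + 1 + 1 + 1 = 3678 (decimal)
Convert 0o20051 (octal) → 2×4096 + 5×8 + 1 = 8233 (decimal)
Compute |3678 - 8233| = 4555
4555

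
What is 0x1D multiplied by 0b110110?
Convert 0x1D (hexadecimal) → 1×16 + 13 = 29 (decimal)
Convert 0b110110 (binary) → 32 + 16 + 4 + 2 = 54 (decimal)
Compute 29 × 54 = 1566
1566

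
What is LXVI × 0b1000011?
Convert LXVI (Roman numeral) → 50 + 10 + 5 + 1 = 66 (decimal)
Convert 0b1000011 (binary) → 64 + 2 + 1 = 67 (decimal)
Compute 66 × 67 = 4422
4422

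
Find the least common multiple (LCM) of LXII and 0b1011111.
Convert LXII (Roman numeral) → 50 + 10 + 1 + 1 = 62 (decimal)
Convert 0b1011111 (binary) → 64 + 16 + 8 + 4 + 2 + 1 = 95 (decimal)
Compute lcm(62, 95) = 5890
5890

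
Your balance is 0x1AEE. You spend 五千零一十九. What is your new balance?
Convert 0x1AEE (hexadecimal) → 1×4096 + 10×256 + 14×16 + 14 = 6894 (decimal)
Convert 五千零一十九 (Chinese numeral) → 5×1000 + 1×10 + 9 = 5019 (decimal)
Compute 6894 - 5019 = 1875
1875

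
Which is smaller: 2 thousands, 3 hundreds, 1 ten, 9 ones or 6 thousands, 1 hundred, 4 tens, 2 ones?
Convert 2 thousands, 3 hundreds, 1 ten, 9 ones (place-value notation) → 2×1000 + 3×100 + 1×10 + 9 = 2319 (decimal)
Convert 6 thousands, 1 hundred, 4 tens, 2 ones (place-value notation) → 6×1000 + 1×100 + 4×10 + 2 = 6142 (decimal)
Compare 2319 vs 6142: smaller = 2319
2319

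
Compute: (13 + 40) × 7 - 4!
Convert 4! (factorial) → 24 (decimal)
Expression in decimal: (13 + 40) × 7 - 24
Parentheses first: 13 + 40 = 53
Multiply: 53 × 7 = 371
Subtract: 371 - 24 = 347
347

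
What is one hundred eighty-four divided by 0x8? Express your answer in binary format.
Convert one hundred eighty-four (English words) → 1×100 + 84 = 184 (decimal)
Convert 0x8 (hexadecimal) → 8 (decimal)
Compute 184 ÷ 8 = 23
Convert 23 (decimal) → 23 = 16 + 4 + 2 + 1 → 0b10111 (binary)
0b10111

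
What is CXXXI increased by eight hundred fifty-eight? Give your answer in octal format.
Convert CXXXI (Roman numeral) → 100 + 10 + 10 + 10 + 1 = 131 (decimal)
Convert eight hundred fifty-eight (English words) → 8×100 + 58 = 858 (decimal)
Compute 131 + 858 = 989
Convert 989 (decimal) → 989 = 1×512 + 7×64 + 3×8 + 5 → 0o1735 (octal)
0o1735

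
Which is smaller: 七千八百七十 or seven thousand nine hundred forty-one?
Convert 七千八百七十 (Chinese numeral) → 7×1000 + 8×100 + 7×10 = 7870 (decimal)
Convert seven thousand nine hundred forty-one (English words) → 7×1000 + 9×100 + 41 = 7941 (decimal)
Compare 7870 vs 7941: smaller = 7870
7870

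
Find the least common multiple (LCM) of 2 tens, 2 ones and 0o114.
Convert 2 tens, 2 ones (place-value notation) → 2×10 + 2 = 22 (decimal)
Convert 0o114 (octal) → 1×64 + 1×8 + 4 = 76 (decimal)
Compute lcm(22, 76) = 836
836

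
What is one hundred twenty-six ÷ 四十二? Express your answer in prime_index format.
Convert one hundred twenty-six (English words) → 1×100 + 26 = 126 (decimal)
Convert 四十二 (Chinese numeral) → 4×10 + 2 = 42 (decimal)
Compute 126 ÷ 42 = 3
Convert 3 (decimal) → the 2nd prime (prime index)
the 2nd prime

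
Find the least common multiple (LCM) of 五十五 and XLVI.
Convert 五十五 (Chinese numeral) → 5×10 + 5 = 55 (decimal)
Convert XLVI (Roman numeral) → 40 + 5 + 1 = 46 (decimal)
Compute lcm(55, 46) = 2530
2530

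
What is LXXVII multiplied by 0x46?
Convert LXXVII (Roman numeral) → 50 + 10 + 10 + 5 + 1 + 1 = 77 (decimal)
Convert 0x46 (hexadecimal) → 4×16 + 6 = 70 (decimal)
Compute 77 × 70 = 5390
5390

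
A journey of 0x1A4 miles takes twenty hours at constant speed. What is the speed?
Convert 0x1A4 (hexadecimal) → 1×256 + 10×16 + 4 = 420 (decimal)
Convert twenty (English words) → 20 (decimal)
Compute 420 ÷ 20 = 21
21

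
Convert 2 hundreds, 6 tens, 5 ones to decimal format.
Convert 2 hundreds, 6 tens, 5 ones (place-value notation) → 2×100 + 6×10 + 5 = 265 (decimal)
265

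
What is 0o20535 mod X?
Convert 0o20535 (octal) → 2×4096 + 5×64 + 3×8 + 5 = 8541 (decimal)
Convert X (Roman numeral) → 10 (decimal)
Compute 8541 mod 10 = 1
1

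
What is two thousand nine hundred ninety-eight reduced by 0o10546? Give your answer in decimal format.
Convert two thousand nine hundred ninety-eight (English words) → 2×1000 + 9×100 + 98 = 2998 (decimal)
Convert 0o10546 (octal) → 1×4096 + 5×64 + 4×8 + 6 = 4454 (decimal)
Compute 2998 - 4454 = -1456
-1456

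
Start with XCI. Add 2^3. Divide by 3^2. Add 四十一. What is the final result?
Convert XCI (Roman numeral) → 90 + 1 = 91 (decimal)
Start: 91
Convert 2^3 (power) → 8 (decimal)
91 + 8 = 99
Convert 3^2 (power) → 9 (decimal)
99 ÷ 9 = 11
Convert 四十一 (Chinese numeral) → 4×10 + 1 = 41 (decimal)
11 + 41 = 52
52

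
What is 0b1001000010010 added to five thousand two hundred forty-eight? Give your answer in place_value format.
Convert 0b1001000010010 (binary) → 4096 + 512 + 16 + 2 = 4626 (decimal)
Convert five thousand two hundred forty-eight (English words) → 5×1000 + 2×100 + 48 = 5248 (decimal)
Compute 4626 + 5248 = 9874
Convert 9874 (decimal) → 9874 = 9×1000 + 8×100 + 7×10 + 4 → 9 thousands, 8 hundreds, 7 tens, 4 ones (place-value notation)
9 thousands, 8 hundreds, 7 tens, 4 ones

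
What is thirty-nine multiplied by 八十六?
Convert thirty-nine (English words) → 39 (decimal)
Convert 八十六 (Chinese numeral) → 8×10 + 6 = 86 (decimal)
Compute 39 × 86 = 3354
3354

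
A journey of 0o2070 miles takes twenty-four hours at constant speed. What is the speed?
Convert 0o2070 (octal) → 2×512 + 7×8 = 1080 (decimal)
Convert twenty-four (English words) → 24 (decimal)
Compute 1080 ÷ 24 = 45
45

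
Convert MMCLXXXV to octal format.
Convert MMCLXXXV (Roman numeral) → 1000 + 1000 + 100 + 50 + 10 + 10 + 10 + 5 = 2185 (decimal)
Convert 2185 (decimal) → 2185 = 4×512 + 2×64 + 1×8 + 1 → 0o4211 (octal)
0o4211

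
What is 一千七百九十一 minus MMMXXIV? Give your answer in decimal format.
Convert 一千七百九十一 (Chinese numeral) → 1×1000 + 7×100 + 9×10 + 1 = 1791 (decimal)
Convert MMMXXIV (Roman numeral) → 1000 + 1000 + 1000 + 10 + 10 + 4 = 3024 (decimal)
Compute 1791 - 3024 = -1233
-1233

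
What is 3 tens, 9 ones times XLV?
Convert 3 tens, 9 ones (place-value notation) → 3×10 + 9 = 39 (decimal)
Convert XLV (Roman numeral) → 40 + 5 = 45 (decimal)
Compute 39 × 45 = 1755
1755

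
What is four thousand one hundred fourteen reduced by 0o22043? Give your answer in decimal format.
Convert four thousand one hundred fourteen (English words) → 4×1000 + 1×100 + 14 = 4114 (decimal)
Convert 0o22043 (octal) → 2×4096 + 2×512 + 4×8 + 3 = 9251 (decimal)
Compute 4114 - 9251 = -5137
-5137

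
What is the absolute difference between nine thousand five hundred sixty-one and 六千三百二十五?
Convert nine thousand five hundred sixty-one (English words) → 9×1000 + 5×100 + 61 = 9561 (decimal)
Convert 六千三百二十五 (Chinese numeral) → 6×1000 + 3×100 + 2×10 + 5 = 6325 (decimal)
Compute |9561 - 6325| = 3236
3236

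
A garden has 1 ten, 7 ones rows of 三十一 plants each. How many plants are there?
Convert 三十一 (Chinese numeral) → 3×10 + 1 = 31 (decimal)
Convert 1 ten, 7 ones (place-value notation) → 1×10 + 7 = 17 (decimal)
Compute 31 × 17 = 527
527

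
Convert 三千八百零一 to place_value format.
Convert 三千八百零一 (Chinese numeral) → 3×1000 + 8×100 + 1 = 3801 (decimal)
Convert 3801 (decimal) → 3801 = 3×1000 + 8×100 + 1 → 3 thousands, 8 hundreds, 1 one (place-value notation)
3 thousands, 8 hundreds, 1 one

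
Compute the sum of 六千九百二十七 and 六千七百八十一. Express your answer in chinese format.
Convert 六千九百二十七 (Chinese numeral) → 6×1000 + 9×100 + 2×10 + 7 = 6927 (decimal)
Convert 六千七百八十一 (Chinese numeral) → 6×1000 + 7×100 + 8×10 + 1 = 6781 (decimal)
Compute 6927 + 6781 = 13708
Convert 13708 (decimal) → 13708 = 1×10000 + 3×1000 + 7×100 + 8 → 一万三千七百零八 (Chinese numeral)
一万三千七百零八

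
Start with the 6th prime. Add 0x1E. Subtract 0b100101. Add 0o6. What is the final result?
Convert the 6th prime (prime index) → 13 (decimal)
Start: 13
Convert 0x1E (hexadecimal) → 1×16 + 14 = 30 (decimal)
13 + 30 = 43
Convert 0b100101 (binary) → 32 + 4 + 1 = 37 (decimal)
43 - 37 = 6
Convert 0o6 (octal) → 6 (decimal)
6 + 6 = 12
12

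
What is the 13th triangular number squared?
The 13th triangular number = 13×14/2 = 91
Compute 91² = 91 × 91 = 8281
8281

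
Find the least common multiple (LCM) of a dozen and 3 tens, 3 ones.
Convert a dozen (colloquial) → 12 (decimal)
Convert 3 tens, 3 ones (place-value notation) → 3×10 + 3 = 33 (decimal)
Compute lcm(12, 33) = 132
132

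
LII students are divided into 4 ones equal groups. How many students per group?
Convert LII (Roman numeral) → 50 + 1 + 1 = 52 (decimal)
Convert 4 ones (place-value notation) → 4 (decimal)
Compute 52 ÷ 4 = 13
13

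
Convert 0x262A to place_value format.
Convert 0x262A (hexadecimal) → 2×4096 + 6×256 + 2×16 + 10 = 9770 (decimal)
Convert 9770 (decimal) → 9770 = 9×1000 + 7×100 + 7×10 → 9 thousands, 7 hundreds, 7 tens (place-value notation)
9 thousands, 7 hundreds, 7 tens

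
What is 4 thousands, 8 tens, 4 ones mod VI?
Convert 4 thousands, 8 tens, 4 ones (place-value notation) → 4×1000 + 8×10 + 4 = 4084 (decimal)
Convert VI (Roman numeral) → 5 + 1 = 6 (decimal)
Compute 4084 mod 6 = 4
4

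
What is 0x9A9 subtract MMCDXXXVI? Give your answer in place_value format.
Convert 0x9A9 (hexadecimal) → 9×256 + 10×16 + 9 = 2473 (decimal)
Convert MMCDXXXVI (Roman numeral) → 1000 + 1000 + 400 + 10 + 10 + 10 + 5 + 1 = 2436 (decimal)
Compute 2473 - 2436 = 37
Convert 37 (decimal) → 37 = 3×10 + 7 → 3 tens, 7 ones (place-value notation)
3 tens, 7 ones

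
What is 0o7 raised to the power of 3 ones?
Convert 0o7 (octal) → 7 (decimal)
Convert 3 ones (place-value notation) → 3 (decimal)
Compute 7 ^ 3 = 343
343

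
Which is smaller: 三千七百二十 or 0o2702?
Convert 三千七百二十 (Chinese numeral) → 3×1000 + 7×100 + 2×10 = 3720 (decimal)
Convert 0o2702 (octal) → 2×512 + 7×64 + 2 = 1474 (decimal)
Compare 3720 vs 1474: smaller = 1474
1474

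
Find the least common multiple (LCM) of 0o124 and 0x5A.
Convert 0o124 (octal) → 1×64 + 2×8 + 4 = 84 (decimal)
Convert 0x5A (hexadecimal) → 5×16 + 10 = 90 (decimal)
Compute lcm(84, 90) = 1260
1260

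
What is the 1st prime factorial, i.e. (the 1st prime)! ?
Convert the 1st prime (prime index) → 2 (decimal)
Compute 2! = 2
2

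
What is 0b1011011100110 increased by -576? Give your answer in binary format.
Convert 0b1011011100110 (binary) → 4096 + 1024 + 512 + 128 + 64 + 32 + 4 + 2 = 5862 (decimal)
Compute 5862 + -576 = 5286
Convert 5286 (decimal) → 5286 = 4096 + 1024 + 128 + 32 + 4 + 2 → 0b1010010100110 (binary)
0b1010010100110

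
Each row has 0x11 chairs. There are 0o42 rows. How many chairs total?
Convert 0x11 (hexadecimal) → 1×16 + 1 = 17 (decimal)
Convert 0o42 (octal) → 4×8 + 2 = 34 (decimal)
Compute 17 × 34 = 578
578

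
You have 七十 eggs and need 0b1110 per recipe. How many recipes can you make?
Convert 七十 (Chinese numeral) → 7×10 = 70 (decimal)
Convert 0b1110 (binary) → 8 + 4 + 2 = 14 (decimal)
Compute 70 ÷ 14 = 5
5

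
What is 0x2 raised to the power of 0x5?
Convert 0x2 (hexadecimal) → 2 (decimal)
Convert 0x5 (hexadecimal) → 5 (decimal)
Compute 2 ^ 5 = 32
32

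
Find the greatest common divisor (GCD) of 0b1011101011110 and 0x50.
Convert 0b1011101011110 (binary) → 4096 + 1024 + 512 + 256 + 64 + 16 + 8 + 4 + 2 = 5982 (decimal)
Convert 0x50 (hexadecimal) → 5×16 = 80 (decimal)
Compute gcd(5982, 80) = 2
2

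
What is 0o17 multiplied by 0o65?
Convert 0o17 (octal) → 1×8 + 7 = 15 (decimal)
Convert 0o65 (octal) → 6×8 + 5 = 53 (decimal)
Compute 15 × 53 = 795
795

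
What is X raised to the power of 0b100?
Convert X (Roman numeral) → 10 (decimal)
Convert 0b100 (binary) → 4 (decimal)
Compute 10 ^ 4 = 10000
10000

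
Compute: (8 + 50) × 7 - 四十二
Convert 四十二 (Chinese numeral) → 4×10 + 2 = 42 (decimal)
Expression in decimal: (8 + 50) × 7 - 42
Parentheses first: 8 + 50 = 58
Multiply: 58 × 7 = 406
Subtract: 406 - 42 = 364
364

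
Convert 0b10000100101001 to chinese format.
Convert 0b10000100101001 (binary) → 8192 + 256 + 32 + 8 + 1 = 8489 (decimal)
Convert 8489 (decimal) → 8489 = 8×1000 + 4×100 + 8×10 + 9 → 八千四百八十九 (Chinese numeral)
八千四百八十九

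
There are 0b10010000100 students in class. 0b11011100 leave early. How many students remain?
Convert 0b10010000100 (binary) → 1024 + 128 + 4 = 1156 (decimal)
Convert 0b11011100 (binary) → 128 + 64 + 16 + 8 + 4 = 220 (decimal)
Compute 1156 - 220 = 936
936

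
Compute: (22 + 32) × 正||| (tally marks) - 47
Convert 正||| (tally marks) → 5 + 3 = 8 (decimal)
Expression in decimal: (22 + 32) × 8 - 47
Parentheses first: 22 + 32 = 54
Multiply: 54 × 8 = 432
Subtract: 432 - 47 = 385
385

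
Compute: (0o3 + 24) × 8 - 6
Convert 0o3 (octal) → 3 (decimal)
Expression in decimal: (3 + 24) × 8 - 6
Parentheses first: 3 + 24 = 27
Multiply: 27 × 8 = 216
Subtract: 216 - 6 = 210
210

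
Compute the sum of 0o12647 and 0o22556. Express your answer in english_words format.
Convert 0o12647 (octal) → 1×4096 + 2×512 + 6×64 + 4×8 + 7 = 5543 (decimal)
Convert 0o22556 (octal) → 2×4096 + 2×512 + 5×64 + 5×8 + 6 = 9582 (decimal)
Compute 5543 + 9582 = 15125
Convert 15125 (decimal) → 15125 = 15×1000 + 1×100 + 25 → fifteen thousand one hundred twenty-five (English words)
fifteen thousand one hundred twenty-five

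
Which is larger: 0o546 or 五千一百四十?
Convert 0o546 (octal) → 5×64 + 4×8 + 6 = 358 (decimal)
Convert 五千一百四十 (Chinese numeral) → 5×1000 + 1×100 + 4×10 = 5140 (decimal)
Compare 358 vs 5140: larger = 5140
5140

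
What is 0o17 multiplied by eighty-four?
Convert 0o17 (octal) → 1×8 + 7 = 15 (decimal)
Convert eighty-four (English words) → 84 (decimal)
Compute 15 × 84 = 1260
1260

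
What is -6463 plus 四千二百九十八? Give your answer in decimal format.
Convert 四千二百九十八 (Chinese numeral) → 4×1000 + 2×100 + 9×10 + 8 = 4298 (decimal)
Compute -6463 + 4298 = -2165
-2165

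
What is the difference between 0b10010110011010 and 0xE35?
Convert 0b10010110011010 (binary) → 8192 + 1024 + 256 + 128 + 16 + 8 + 2 = 9626 (decimal)
Convert 0xE35 (hexadecimal) → 14×256 + 3×16 + 5 = 3637 (decimal)
Difference: |9626 - 3637| = 5989
5989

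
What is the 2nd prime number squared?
The 2nd prime number = 3
Compute 3² = 3 × 3 = 9
9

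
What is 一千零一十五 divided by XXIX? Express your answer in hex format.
Convert 一千零一十五 (Chinese numeral) → 1×1000 + 1×10 + 5 = 1015 (decimal)
Convert XXIX (Roman numeral) → 10 + 10 + 9 = 29 (decimal)
Compute 1015 ÷ 29 = 35
Convert 35 (decimal) → 35 = 2×16 + 3 → 0x23 (hexadecimal)
0x23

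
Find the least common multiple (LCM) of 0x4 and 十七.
Convert 0x4 (hexadecimal) → 4 (decimal)
Convert 十七 (Chinese numeral) → 1×10 + 7 = 17 (decimal)
Compute lcm(4, 17) = 68
68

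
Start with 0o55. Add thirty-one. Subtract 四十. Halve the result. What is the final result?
Convert 0o55 (octal) → 5×8 + 5 = 45 (decimal)
Start: 45
Convert thirty-one (English words) → 31 (decimal)
45 + 31 = 76
Convert 四十 (Chinese numeral) → 4×10 = 40 (decimal)
76 - 40 = 36
36 ÷ 2 = 18
18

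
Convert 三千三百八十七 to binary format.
Convert 三千三百八十七 (Chinese numeral) → 3×1000 + 3×100 + 8×10 + 7 = 3387 (decimal)
Convert 3387 (decimal) → 3387 = 2048 + 1024 + 256 + 32 + 16 + 8 + 2 + 1 → 0b110100111011 (binary)
0b110100111011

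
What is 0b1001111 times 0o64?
Convert 0b1001111 (binary) → 64 + 8 + 4 + 2 + 1 = 79 (decimal)
Convert 0o64 (octal) → 6×8 + 4 = 52 (decimal)
Compute 79 × 52 = 4108
4108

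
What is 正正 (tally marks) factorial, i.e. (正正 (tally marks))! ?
Convert 正正 (tally marks) → 5 + 5 = 10 (decimal)
Compute 10! = 3628800
3628800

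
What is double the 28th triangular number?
The 28th triangular number = 28×29/2 = 406
Compute 406 × 2 = 812
812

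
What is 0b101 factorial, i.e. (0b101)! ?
Convert 0b101 (binary) → 4 + 1 = 5 (decimal)
Compute 5! = 120
120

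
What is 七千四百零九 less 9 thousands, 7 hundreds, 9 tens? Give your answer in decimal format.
Convert 七千四百零九 (Chinese numeral) → 7×1000 + 4×100 + 9 = 7409 (decimal)
Convert 9 thousands, 7 hundreds, 9 tens (place-value notation) → 9×1000 + 7×100 + 9×10 = 9790 (decimal)
Compute 7409 - 9790 = -2381
-2381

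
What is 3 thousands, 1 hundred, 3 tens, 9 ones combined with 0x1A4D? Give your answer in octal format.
Convert 3 thousands, 1 hundred, 3 tens, 9 ones (place-value notation) → 3×1000 + 1×100 + 3×10 + 9 = 3139 (decimal)
Convert 0x1A4D (hexadecimal) → 1×4096 + 10×256 + 4×16 + 13 = 6733 (decimal)
Compute 3139 + 6733 = 9872
Convert 9872 (decimal) → 9872 = 2×4096 + 3×512 + 2×64 + 2×8 → 0o23220 (octal)
0o23220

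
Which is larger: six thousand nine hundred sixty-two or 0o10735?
Convert six thousand nine hundred sixty-two (English words) → 6×1000 + 9×100 + 62 = 6962 (decimal)
Convert 0o10735 (octal) → 1×4096 + 7×64 + 3×8 + 5 = 4573 (decimal)
Compare 6962 vs 4573: larger = 6962
6962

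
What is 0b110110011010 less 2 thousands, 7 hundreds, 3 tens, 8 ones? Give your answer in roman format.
Convert 0b110110011010 (binary) → 2048 + 1024 + 256 + 128 + 16 + 8 + 2 = 3482 (decimal)
Convert 2 thousands, 7 hundreds, 3 tens, 8 ones (place-value notation) → 2×1000 + 7×100 + 3×10 + 8 = 2738 (decimal)
Compute 3482 - 2738 = 744
Convert 744 (decimal) → 744 = 500 + 100 + 100 + 40 + 4 → DCCXLIV (Roman numeral)
DCCXLIV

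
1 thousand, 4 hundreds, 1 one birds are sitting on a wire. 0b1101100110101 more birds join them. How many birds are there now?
Convert 1 thousand, 4 hundreds, 1 one (place-value notation) → 1×1000 + 4×100 + 1 = 1401 (decimal)
Convert 0b1101100110101 (binary) → 4096 + 2048 + 512 + 256 + 32 + 16 + 4 + 1 = 6965 (decimal)
Compute 1401 + 6965 = 8366
8366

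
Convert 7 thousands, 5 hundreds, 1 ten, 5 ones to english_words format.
Convert 7 thousands, 5 hundreds, 1 ten, 5 ones (place-value notation) → 7×1000 + 5×100 + 1×10 + 5 = 7515 (decimal)
Convert 7515 (decimal) → 7515 = 7×1000 + 5×100 + 15 → seven thousand five hundred fifteen (English words)
seven thousand five hundred fifteen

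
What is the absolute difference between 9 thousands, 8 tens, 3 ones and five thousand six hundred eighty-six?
Convert 9 thousands, 8 tens, 3 ones (place-value notation) → 9×1000 + 8×10 + 3 = 9083 (decimal)
Convert five thousand six hundred eighty-six (English words) → 5×1000 + 6×100 + 86 = 5686 (decimal)
Compute |9083 - 5686| = 3397
3397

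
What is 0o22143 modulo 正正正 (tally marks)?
Convert 0o22143 (octal) → 2×4096 + 2×512 + 1×64 + 4×8 + 3 = 9315 (decimal)
Convert 正正正 (tally marks) → 5 + 5 + 5 = 15 (decimal)
Compute 9315 mod 15 = 0
0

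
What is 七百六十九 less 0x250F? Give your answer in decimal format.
Convert 七百六十九 (Chinese numeral) → 7×100 + 6×10 + 9 = 769 (decimal)
Convert 0x250F (hexadecimal) → 2×4096 + 5×256 + 15 = 9487 (decimal)
Compute 769 - 9487 = -8718
-8718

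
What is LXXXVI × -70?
Convert LXXXVI (Roman numeral) → 50 + 10 + 10 + 10 + 5 + 1 = 86 (decimal)
Compute 86 × -70 = -6020
-6020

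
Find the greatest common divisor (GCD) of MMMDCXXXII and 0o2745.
Convert MMMDCXXXII (Roman numeral) → 1000 + 1000 + 1000 + 500 + 100 + 10 + 10 + 10 + 1 + 1 = 3632 (decimal)
Convert 0o2745 (octal) → 2×512 + 7×64 + 4×8 + 5 = 1509 (decimal)
Compute gcd(3632, 1509) = 1
1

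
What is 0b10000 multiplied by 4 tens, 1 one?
Convert 0b10000 (binary) → 16 (decimal)
Convert 4 tens, 1 one (place-value notation) → 4×10 + 1 = 41 (decimal)
Compute 16 × 41 = 656
656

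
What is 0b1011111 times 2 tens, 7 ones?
Convert 0b1011111 (binary) → 64 + 16 + 8 + 4 + 2 + 1 = 95 (decimal)
Convert 2 tens, 7 ones (place-value notation) → 2×10 + 7 = 27 (decimal)
Compute 95 × 27 = 2565
2565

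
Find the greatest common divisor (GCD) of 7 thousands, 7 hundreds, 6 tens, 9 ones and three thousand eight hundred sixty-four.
Convert 7 thousands, 7 hundreds, 6 tens, 9 ones (place-value notation) → 7×1000 + 7×100 + 6×10 + 9 = 7769 (decimal)
Convert three thousand eight hundred sixty-four (English words) → 3×1000 + 8×100 + 64 = 3864 (decimal)
Compute gcd(7769, 3864) = 1
1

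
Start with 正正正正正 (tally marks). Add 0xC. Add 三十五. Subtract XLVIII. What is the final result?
Convert 正正正正正 (tally marks) → 5 + 5 + 5 + 5 + 5 = 25 (decimal)
Start: 25
Convert 0xC (hexadecimal) → 12 (decimal)
25 + 12 = 37
Convert 三十五 (Chinese numeral) → 3×10 + 5 = 35 (decimal)
37 + 35 = 72
Convert XLVIII (Roman numeral) → 40 + 5 + 1 + 1 + 1 = 48 (decimal)
72 - 48 = 24
24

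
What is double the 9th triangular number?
The 9th triangular number = 9×10/2 = 45
Compute 45 × 2 = 90
90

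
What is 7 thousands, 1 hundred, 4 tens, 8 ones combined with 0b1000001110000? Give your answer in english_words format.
Convert 7 thousands, 1 hundred, 4 tens, 8 ones (place-value notation) → 7×1000 + 1×100 + 4×10 + 8 = 7148 (decimal)
Convert 0b1000001110000 (binary) → 4096 + 64 + 32 + 16 = 4208 (decimal)
Compute 7148 + 4208 = 11356
Convert 11356 (decimal) → 11356 = 11×1000 + 3×100 + 56 → eleven thousand three hundred fifty-six (English words)
eleven thousand three hundred fifty-six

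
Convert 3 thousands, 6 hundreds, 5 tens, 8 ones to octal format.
Convert 3 thousands, 6 hundreds, 5 tens, 8 ones (place-value notation) → 3×1000 + 6×100 + 5×10 + 8 = 3658 (decimal)
Convert 3658 (decimal) → 3658 = 7×512 + 1×64 + 1×8 + 2 → 0o7112 (octal)
0o7112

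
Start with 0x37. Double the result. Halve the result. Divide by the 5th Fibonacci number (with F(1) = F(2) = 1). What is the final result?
Convert 0x37 (hexadecimal) → 3×16 + 7 = 55 (decimal)
Start: 55
55 × 2 = 110
110 ÷ 2 = 55
Convert the 5th Fibonacci number (with F(1) = F(2) = 1) (Fibonacci index) → 1, 1, 2, 3, 5 → 5 (decimal)
55 ÷ 5 = 11
11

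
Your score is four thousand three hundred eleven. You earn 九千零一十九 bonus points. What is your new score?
Convert four thousand three hundred eleven (English words) → 4×1000 + 3×100 + 11 = 4311 (decimal)
Convert 九千零一十九 (Chinese numeral) → 9×1000 + 1×10 + 9 = 9019 (decimal)
Compute 4311 + 9019 = 13330
13330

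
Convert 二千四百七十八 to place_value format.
Convert 二千四百七十八 (Chinese numeral) → 2×1000 + 4×100 + 7×10 + 8 = 2478 (decimal)
Convert 2478 (decimal) → 2478 = 2×1000 + 4×100 + 7×10 + 8 → 2 thousands, 4 hundreds, 7 tens, 8 ones (place-value notation)
2 thousands, 4 hundreds, 7 tens, 8 ones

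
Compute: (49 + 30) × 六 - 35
Convert 六 (Chinese numeral) → 6 (decimal)
Expression in decimal: (49 + 30) × 6 - 35
Parentheses first: 49 + 30 = 79
Multiply: 79 × 6 = 474
Subtract: 474 - 35 = 439
439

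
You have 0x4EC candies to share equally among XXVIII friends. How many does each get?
Convert 0x4EC (hexadecimal) → 4×256 + 14×16 + 12 = 1260 (decimal)
Convert XXVIII (Roman numeral) → 10 + 10 + 5 + 1 + 1 + 1 = 28 (decimal)
Compute 1260 ÷ 28 = 45
45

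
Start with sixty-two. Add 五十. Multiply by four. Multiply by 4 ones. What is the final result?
Convert sixty-two (English words) → 62 (decimal)
Start: 62
Convert 五十 (Chinese numeral) → 5×10 = 50 (decimal)
62 + 50 = 112
Convert four (English words) → 4 (decimal)
112 × 4 = 448
Convert 4 ones (place-value notation) → 4 (decimal)
448 × 4 = 1792
1792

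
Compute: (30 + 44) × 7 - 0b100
Convert 0b100 (binary) → 4 (decimal)
Expression in decimal: (30 + 44) × 7 - 4
Parentheses first: 30 + 44 = 74
Multiply: 74 × 7 = 518
Subtract: 518 - 4 = 514
514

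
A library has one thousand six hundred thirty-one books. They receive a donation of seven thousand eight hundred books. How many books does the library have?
Convert one thousand six hundred thirty-one (English words) → 1×1000 + 6×100 + 31 = 1631 (decimal)
Convert seven thousand eight hundred (English words) → 7×1000 + 8×100 = 7800 (decimal)
Compute 1631 + 7800 = 9431
9431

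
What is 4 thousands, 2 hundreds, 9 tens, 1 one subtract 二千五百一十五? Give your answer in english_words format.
Convert 4 thousands, 2 hundreds, 9 tens, 1 one (place-value notation) → 4×1000 + 2×100 + 9×10 + 1 = 4291 (decimal)
Convert 二千五百一十五 (Chinese numeral) → 2×1000 + 5×100 + 1×10 + 5 = 2515 (decimal)
Compute 4291 - 2515 = 1776
Convert 1776 (decimal) → 1776 = 1×1000 + 7×100 + 76 → one thousand seven hundred seventy-six (English words)
one thousand seven hundred seventy-six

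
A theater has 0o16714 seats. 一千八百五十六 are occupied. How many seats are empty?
Convert 0o16714 (octal) → 1×4096 + 6×512 + 7×64 + 1×8 + 4 = 7628 (decimal)
Convert 一千八百五十六 (Chinese numeral) → 1×1000 + 8×100 + 5×10 + 6 = 1856 (decimal)
Compute 7628 - 1856 = 5772
5772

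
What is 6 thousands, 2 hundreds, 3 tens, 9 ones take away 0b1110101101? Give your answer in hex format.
Convert 6 thousands, 2 hundreds, 3 tens, 9 ones (place-value notation) → 6×1000 + 2×100 + 3×10 + 9 = 6239 (decimal)
Convert 0b1110101101 (binary) → 512 + 256 + 128 + 32 + 8 + 4 + 1 = 941 (decimal)
Compute 6239 - 941 = 5298
Convert 5298 (decimal) → 5298 = 1×4096 + 4×256 + 11×16 + 2 → 0x14B2 (hexadecimal)
0x14B2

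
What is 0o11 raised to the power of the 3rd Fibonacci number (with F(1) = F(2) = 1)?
Convert 0o11 (octal) → 1×8 + 1 = 9 (decimal)
Convert the 3rd Fibonacci number (with F(1) = F(2) = 1) (Fibonacci index) → 1, 1, 2 → 2 (decimal)
Compute 9 ^ 2 = 81
81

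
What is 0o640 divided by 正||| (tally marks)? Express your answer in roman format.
Convert 0o640 (octal) → 6×64 + 4×8 = 416 (decimal)
Convert 正||| (tally marks) → 5 + 3 = 8 (decimal)
Compute 416 ÷ 8 = 52
Convert 52 (decimal) → 52 = 50 + 1 + 1 → LII (Roman numeral)
LII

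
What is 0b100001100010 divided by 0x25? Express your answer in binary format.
Convert 0b100001100010 (binary) → 2048 + 64 + 32 + 2 = 2146 (decimal)
Convert 0x25 (hexadecimal) → 2×16 + 5 = 37 (decimal)
Compute 2146 ÷ 37 = 58
Convert 58 (decimal) → 58 = 32 + 16 + 8 + 2 → 0b111010 (binary)
0b111010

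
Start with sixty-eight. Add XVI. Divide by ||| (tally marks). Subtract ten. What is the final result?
Convert sixty-eight (English words) → 68 (decimal)
Start: 68
Convert XVI (Roman numeral) → 10 + 5 + 1 = 16 (decimal)
68 + 16 = 84
Convert ||| (tally marks) → 3 (decimal)
84 ÷ 3 = 28
Convert ten (English words) → 10 (decimal)
28 - 10 = 18
18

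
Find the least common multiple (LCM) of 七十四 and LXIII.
Convert 七十四 (Chinese numeral) → 7×10 + 4 = 74 (decimal)
Convert LXIII (Roman numeral) → 50 + 10 + 1 + 1 + 1 = 63 (decimal)
Compute lcm(74, 63) = 4662
4662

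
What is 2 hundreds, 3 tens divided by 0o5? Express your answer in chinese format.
Convert 2 hundreds, 3 tens (place-value notation) → 2×100 + 3×10 = 230 (decimal)
Convert 0o5 (octal) → 5 (decimal)
Compute 230 ÷ 5 = 46
Convert 46 (decimal) → 46 = 4×10 + 6 → 四十六 (Chinese numeral)
四十六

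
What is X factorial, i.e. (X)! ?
Convert X (Roman numeral) → 10 (decimal)
Compute 10! = 3628800
3628800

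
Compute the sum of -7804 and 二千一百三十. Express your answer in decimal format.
Convert 二千一百三十 (Chinese numeral) → 2×1000 + 1×100 + 3×10 = 2130 (decimal)
Compute -7804 + 2130 = -5674
-5674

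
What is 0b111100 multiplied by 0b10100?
Convert 0b111100 (binary) → 32 + 16 + 8 + 4 = 60 (decimal)
Convert 0b10100 (binary) → 16 + 4 = 20 (decimal)
Compute 60 × 20 = 1200
1200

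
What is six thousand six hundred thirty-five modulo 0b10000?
Convert six thousand six hundred thirty-five (English words) → 6×1000 + 6×100 + 35 = 6635 (decimal)
Convert 0b10000 (binary) → 16 (decimal)
Compute 6635 mod 16 = 11
11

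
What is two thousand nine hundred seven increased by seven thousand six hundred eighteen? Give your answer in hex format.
Convert two thousand nine hundred seven (English words) → 2×1000 + 9×100 + 7 = 2907 (decimal)
Convert seven thousand six hundred eighteen (English words) → 7×1000 + 6×100 + 18 = 7618 (decimal)
Compute 2907 + 7618 = 10525
Convert 10525 (decimal) → 10525 = 2×4096 + 9×256 + 1×16 + 13 → 0x291D (hexadecimal)
0x291D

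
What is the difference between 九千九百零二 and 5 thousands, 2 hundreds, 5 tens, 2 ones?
Convert 九千九百零二 (Chinese numeral) → 9×1000 + 9×100 + 2 = 9902 (decimal)
Convert 5 thousands, 2 hundreds, 5 tens, 2 ones (place-value notation) → 5×1000 + 2×100 + 5×10 + 2 = 5252 (decimal)
Difference: |9902 - 5252| = 4650
4650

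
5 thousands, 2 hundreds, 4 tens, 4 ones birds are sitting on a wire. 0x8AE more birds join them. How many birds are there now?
Convert 5 thousands, 2 hundreds, 4 tens, 4 ones (place-value notation) → 5×1000 + 2×100 + 4×10 + 4 = 5244 (decimal)
Convert 0x8AE (hexadecimal) → 8×256 + 10×16 + 14 = 2222 (decimal)
Compute 5244 + 2222 = 7466
7466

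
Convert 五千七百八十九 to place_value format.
Convert 五千七百八十九 (Chinese numeral) → 5×1000 + 7×100 + 8×10 + 9 = 5789 (decimal)
Convert 5789 (decimal) → 5789 = 5×1000 + 7×100 + 8×10 + 9 → 5 thousands, 7 hundreds, 8 tens, 9 ones (place-value notation)
5 thousands, 7 hundreds, 8 tens, 9 ones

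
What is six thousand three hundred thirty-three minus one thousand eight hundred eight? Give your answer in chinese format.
Convert six thousand three hundred thirty-three (English words) → 6×1000 + 3×100 + 33 = 6333 (decimal)
Convert one thousand eight hundred eight (English words) → 1×1000 + 8×100 + 8 = 1808 (decimal)
Compute 6333 - 1808 = 4525
Convert 4525 (decimal) → 4525 = 4×1000 + 5×100 + 2×10 + 5 → 四千五百二十五 (Chinese numeral)
四千五百二十五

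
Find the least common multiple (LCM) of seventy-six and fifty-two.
Convert seventy-six (English words) → 76 (decimal)
Convert fifty-two (English words) → 52 (decimal)
Compute lcm(76, 52) = 988
988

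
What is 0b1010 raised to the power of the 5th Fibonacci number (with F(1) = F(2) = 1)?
Convert 0b1010 (binary) → 8 + 2 = 10 (decimal)
Convert the 5th Fibonacci number (with F(1) = F(2) = 1) (Fibonacci index) → 1, 1, 2, 3, 5 → 5 (decimal)
Compute 10 ^ 5 = 100000
100000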